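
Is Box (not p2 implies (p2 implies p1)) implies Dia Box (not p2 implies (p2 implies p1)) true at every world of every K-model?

Tableau for the negation not (Box (not p2 implies (p2 implies p1)) implies Dia Box (not p2 implies (p2 implies p1))):
1. not (Box (not p2 implies (p2 implies p1)) implies Dia Box (not p2 implies (p2 implies p1))), w0
2. Box (not p2 implies (p2 implies p1)), w0
3. not Dia Box (not p2 implies (p2 implies p1)), w0
The negation has an open branch (countermodel exists).

Invalid (countermodel exists)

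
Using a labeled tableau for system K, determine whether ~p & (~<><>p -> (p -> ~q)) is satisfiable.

Satisfiable

1. ~p & (~<><>p -> (p -> ~q)), 0
2. ~p, 0
3. ~<><>p -> (p -> ~q), 0
4. p -> ~q, 0
5. ~q, 0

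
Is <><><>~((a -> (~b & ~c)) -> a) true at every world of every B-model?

Tableau for the negation ~<><><>~((a -> (~b & ~c)) -> a):
1. ~<><><>~((a -> (~b & ~c)) -> a), 0
2. ~<><>~((a -> (~b & ~c)) -> a), 0
3. ~<>~((a -> (~b & ~c)) -> a), 0
4. (a -> (~b & ~c)) -> a, 0
5. a, 0
Accessibility: 0R0
The negation has an open branch (countermodel exists).

Invalid (countermodel exists)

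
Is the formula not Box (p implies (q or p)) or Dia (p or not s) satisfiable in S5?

Satisfiable

1. not Box (p implies (q or p)) or Dia (p or not s), w0
2. Dia (p or not s), w0
3. p or not s, w1
4. not s, w1
Accessibility: w0Rw0, w0Rw1, w1Rw0, w1Rw1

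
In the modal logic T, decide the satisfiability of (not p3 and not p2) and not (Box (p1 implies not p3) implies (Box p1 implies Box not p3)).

No, unsatisfiable

1. (not p3 and not p2) and not (Box (p1 implies not p3) implies (Box p1 implies Box not p3)), 0
2. not p3 and not p2, 0
3. not (Box (p1 implies not p3) implies (Box p1 implies Box not p3)), 0
4. not p3, 0
5. not p2, 0
6. Box (p1 implies not p3), 0
7. not (Box p1 implies Box not p3), 0
8. Box p1, 0
9. not Box not p3, 0
10. p1 implies not p3, 0
11. p1, 0
12. p3, 1
13. p1 implies not p3, 1
14. p1, 1
15. not p3, 1
Accessibility: 0R0, 0R1, 1R1
Branch closes: p3 and not p3 both at 1.
Every branch closes; the branch above is one of them.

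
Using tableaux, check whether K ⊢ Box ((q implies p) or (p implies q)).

Tableau for the negation not Box ((q implies p) or (p implies q)):
1. not Box ((q implies p) or (p implies q)), u
2. not ((q implies p) or (p implies q)), v
3. not (q implies p), v
4. not (p implies q), v
5. q, v
6. not p, v
7. p, v
8. not q, v
Accessibility: uRv
Branch closes: p and not p both at v.
All branches of the negation close; one closing branch shown above.

Yes, valid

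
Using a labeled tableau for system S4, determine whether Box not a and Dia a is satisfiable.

No, unsatisfiable

1. Box not a and Dia a, w0
2. Box not a, w0
3. Dia a, w0
4. not a, w0
5. a, w1
6. not a, w1
Accessibility: w0Rw0, w0Rw1, w1Rw1
Branch closes: a and not a both at w1.
All branches of the tableau close; one closing branch shown above.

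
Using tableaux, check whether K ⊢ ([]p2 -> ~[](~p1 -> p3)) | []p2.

Tableau for the negation ~(([]p2 -> ~[](~p1 -> p3)) | []p2):
1. ~(([]p2 -> ~[](~p1 -> p3)) | []p2), 0
2. ~([]p2 -> ~[](~p1 -> p3)), 0   [~|-rule on 1]
3. ~[]p2, 0   [~|-rule on 1]
4. []p2, 0   [~->-rule on 2]
5. [](~p1 -> p3), 0   [~->-rule on 2]
6. ~p2, 1   [~[]-rule on 3: fresh world 1, 0R1]
7. p2, 1   [[]-rule on 4 via 0R1]
Accessibility: 0R1
Branch closes: p2 and ~p2 both at 1.
All branches of the negation close; one closing branch shown above.

Valid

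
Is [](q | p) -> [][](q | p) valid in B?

Tableau for the negation ~([](q | p) -> [][](q | p)):
1. ~([](q | p) -> [][](q | p)), u
2. [](q | p), u
3. ~[][](q | p), u
4. q | p, u
5. p, u
6. ~[](q | p), v
7. q | p, v
8. p, v
9. ~(q | p), w
10. ~q, w
11. ~p, w
Accessibility: uRu, uRv, vRu, vRv, vRw, wRv, wRw
The negation has an open branch (countermodel exists).

Invalid (countermodel exists)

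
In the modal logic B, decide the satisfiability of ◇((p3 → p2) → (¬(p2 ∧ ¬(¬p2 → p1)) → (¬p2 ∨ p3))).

1. ◇((p3 → p2) → (¬(p2 ∧ ¬(¬p2 → p1)) → (¬p2 ∨ p3))), 0
2. (p3 → p2) → (¬(p2 ∧ ¬(¬p2 → p1)) → (¬p2 ∨ p3)), 1   [◇-rule on 1: fresh world 1, 0R1]
3. ¬(p2 ∧ ¬(¬p2 → p1)) → (¬p2 ∨ p3), 1   [→-rule on 2 (branches; this branch)]
4. ¬p2 ∨ p3, 1   [→-rule on 3 (branches; this branch)]
5. p3, 1   [∨-rule on 4 (branches; this branch)]
Accessibility: 0R0, 0R1, 1R0, 1R1

Yes, satisfiable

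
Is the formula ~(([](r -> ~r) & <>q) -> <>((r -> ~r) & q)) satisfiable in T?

Unsatisfiable

1. ~(([](r -> ~r) & <>q) -> <>((r -> ~r) & q)), 0
2. [](r -> ~r) & <>q, 0
3. ~<>((r -> ~r) & q), 0
4. [](r -> ~r), 0
5. <>q, 0
6. ~((r -> ~r) & q), 0
7. r -> ~r, 0
8. ~q, 0
9. ~r, 0
10. q, 1
11. ~((r -> ~r) & q), 1
12. r -> ~r, 1
13. ~(r -> ~r), 1
14. r, 1
15. ~r, 1
Accessibility: 0R0, 0R1, 1R1
Branch closes: r and ~r both at 1.
Every branch closes; the branch above is one of them.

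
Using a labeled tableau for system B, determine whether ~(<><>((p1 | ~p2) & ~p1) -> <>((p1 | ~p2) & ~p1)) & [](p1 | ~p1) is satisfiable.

1. ~(<><>((p1 | ~p2) & ~p1) -> <>((p1 | ~p2) & ~p1)) & [](p1 | ~p1), 0
2. ~(<><>((p1 | ~p2) & ~p1) -> <>((p1 | ~p2) & ~p1)), 0   [&-rule on 1]
3. [](p1 | ~p1), 0   [&-rule on 1]
4. <><>((p1 | ~p2) & ~p1), 0   [~->-rule on 2]
5. ~<>((p1 | ~p2) & ~p1), 0   [~->-rule on 2]
6. p1 | ~p1, 0   [[]-rule on 3 via 0R0]
7. ~((p1 | ~p2) & ~p1), 0   [~<>-rule on 5 via 0R0]
8. ~p1, 0   [|-rule on 6 (branches; this branch)]
9. ~(p1 | ~p2), 0   [~&-rule on 7 (branches; this branch)]
10. p2, 0   [~|-rule on 9]
11. <>((p1 | ~p2) & ~p1), 1   [<>-rule on 4: fresh world 1, 0R1]
12. p1 | ~p1, 1   [[]-rule on 3 via 0R1]
13. ~((p1 | ~p2) & ~p1), 1   [~<>-rule on 5 via 0R1]
14. ~p1, 1   [|-rule on 12 (branches; this branch)]
15. ~(p1 | ~p2), 1   [~&-rule on 13 (branches; this branch)]
16. p2, 1   [~|-rule on 15]
17. (p1 | ~p2) & ~p1, 2   [<>-rule on 11: fresh world 2, 1R2]
18. p1 | ~p2, 2   [&-rule on 17]
19. ~p1, 2   [&-rule on 17]
20. ~p2, 2   [|-rule on 18 (branches; this branch)]
Accessibility: 0R0, 0R1, 1R0, 1R1, 1R2, 2R1, 2R2

Yes, satisfiable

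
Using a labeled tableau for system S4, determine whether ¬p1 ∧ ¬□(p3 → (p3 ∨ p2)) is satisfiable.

Unsatisfiable

1. ¬p1 ∧ ¬□(p3 → (p3 ∨ p2)), w0
2. ¬p1, w0
3. ¬□(p3 → (p3 ∨ p2)), w0
4. ¬(p3 → (p3 ∨ p2)), w1
5. p3, w1
6. ¬(p3 ∨ p2), w1
7. ¬p3, w1
8. ¬p2, w1
Accessibility: w0Rw0, w0Rw1, w1Rw1
Branch closes: p3 and ¬p3 both at w1.
(One branch shown.) All branches close.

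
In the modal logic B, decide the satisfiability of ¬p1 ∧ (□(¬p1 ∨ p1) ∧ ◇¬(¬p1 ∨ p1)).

1. ¬p1 ∧ (□(¬p1 ∨ p1) ∧ ◇¬(¬p1 ∨ p1)), u
2. ¬p1, u
3. □(¬p1 ∨ p1) ∧ ◇¬(¬p1 ∨ p1), u
4. □(¬p1 ∨ p1), u
5. ◇¬(¬p1 ∨ p1), u
6. ¬p1 ∨ p1, u
7. ¬(¬p1 ∨ p1), v
8. p1, v
9. ¬p1, v
Accessibility: uRu, uRv, vRu, vRv
Branch closes: p1 and ¬p1 both at v.
(One branch shown.) All branches close.

No, unsatisfiable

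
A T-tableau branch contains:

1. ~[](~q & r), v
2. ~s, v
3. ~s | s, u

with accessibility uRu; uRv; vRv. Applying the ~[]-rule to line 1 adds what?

a fresh world w with vRw, and ~(~q & r) at w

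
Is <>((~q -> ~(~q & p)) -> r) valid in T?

Tableau for the negation ~<>((~q -> ~(~q & p)) -> r):
1. ~<>((~q -> ~(~q & p)) -> r), w0
2. ~((~q -> ~(~q & p)) -> r), w0
3. ~q -> ~(~q & p), w0
4. ~r, w0
5. ~(~q & p), w0
6. ~p, w0
Accessibility: w0Rw0
The negation has an open branch (countermodel exists).

Not valid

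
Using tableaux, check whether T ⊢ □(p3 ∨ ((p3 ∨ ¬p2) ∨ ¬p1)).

Invalid (countermodel exists)

Tableau for the negation ¬□(p3 ∨ ((p3 ∨ ¬p2) ∨ ¬p1)):
1. ¬□(p3 ∨ ((p3 ∨ ¬p2) ∨ ¬p1)), 0
2. ¬(p3 ∨ ((p3 ∨ ¬p2) ∨ ¬p1)), 1
3. ¬p3, 1
4. ¬((p3 ∨ ¬p2) ∨ ¬p1), 1
5. ¬(p3 ∨ ¬p2), 1
6. p1, 1
7. p2, 1
Accessibility: 0R0, 0R1, 1R1
The negation has an open branch (countermodel exists).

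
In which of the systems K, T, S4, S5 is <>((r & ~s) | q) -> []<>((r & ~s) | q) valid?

S5

S4-tableau for the negation ~(<>((r & ~s) | q) -> []<>((r & ~s) | q)):
1. ~(<>((r & ~s) | q) -> []<>((r & ~s) | q)), 0
2. <>((r & ~s) | q), 0   [~->-rule on 1]
3. ~[]<>((r & ~s) | q), 0   [~->-rule on 1]
4. (r & ~s) | q, 1   [<>-rule on 2: fresh world 1, 0R1]
5. q, 1   [|-rule on 4 (branches; this branch)]
6. ~<>((r & ~s) | q), 2   [~[]-rule on 3: fresh world 2, 0R2]
7. ~((r & ~s) | q), 2   [~<>-rule on 6 via 2R2]
8. ~(r & ~s), 2   [~|-rule on 7]
9. ~q, 2   [~|-rule on 7]
10. s, 2   [~&-rule on 8 (branches; this branch)]
Accessibility: 0R0, 0R1, 0R2, 1R1, 2R2
Complete open branch: countermodel on an S4-frame, so not valid in S4, nor in K, T (the same frame is also a K-frame and a T-frame).
S5-tableau for the negation ~(<>((r & ~s) | q) -> []<>((r & ~s) | q)):
1. ~(<>((r & ~s) | q) -> []<>((r & ~s) | q)), 0
2. <>((r & ~s) | q), 0   [~->-rule on 1]
3. ~[]<>((r & ~s) | q), 0   [~->-rule on 1]
4. (r & ~s) | q, 1   [<>-rule on 2: fresh world 1, 0R1]
5. r & ~s, 1   [|-rule on 4 (branches; this branch)]
6. r, 1   [&-rule on 5]
7. ~s, 1   [&-rule on 5]
8. ~<>((r & ~s) | q), 2   [~[]-rule on 3: fresh world 2, 0R2]
9. ~((r & ~s) | q), 0   [~<>-rule on 8 via 2R0]
10. ~(r & ~s), 0   [~|-rule on 9]
11. ~q, 0   [~|-rule on 9]
12. ~((r & ~s) | q), 1   [~<>-rule on 8 via 2R1]
13. ~(r & ~s), 1   [~|-rule on 12]
14. ~q, 1   [~|-rule on 12]
15. ~((r & ~s) | q), 2   [~<>-rule on 8 via 2R2]
16. ~(r & ~s), 2   [~|-rule on 15]
17. ~q, 2   [~|-rule on 15]
18. s, 0   [~&-rule on 10 (branches; this branch)]
19. s, 1   [~&-rule on 13 (branches; this branch)]
Accessibility: 0R0, 0R1, 0R2, 1R0, 1R1, 1R2, 2R0, 2R1, 2R2
Branch closes: s and ~s both at 1.
Every branch closes (one shown): valid in S5.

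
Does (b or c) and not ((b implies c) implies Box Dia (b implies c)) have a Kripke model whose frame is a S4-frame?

Satisfiable

1. (b or c) and not ((b implies c) implies Box Dia (b implies c)), u
2. b or c, u   [and-rule on 1]
3. not ((b implies c) implies Box Dia (b implies c)), u   [and-rule on 1]
4. b implies c, u   [neg-implies-rule on 3]
5. not Box Dia (b implies c), u   [neg-implies-rule on 3]
6. c, u   [or-rule on 2 (branches; this branch)]
7. not Dia (b implies c), v   [neg-Box-rule on 5: fresh world v, uRv]
8. not (b implies c), v   [neg-Dia-rule on 7 via vRv]
9. b, v   [neg-implies-rule on 8]
10. not c, v   [neg-implies-rule on 8]
Accessibility: uRu, uRv, vRv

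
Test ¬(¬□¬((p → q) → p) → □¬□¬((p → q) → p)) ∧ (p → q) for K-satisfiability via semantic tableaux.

1. ¬(¬□¬((p → q) → p) → □¬□¬((p → q) → p)) ∧ (p → q), w0
2. ¬(¬□¬((p → q) → p) → □¬□¬((p → q) → p)), w0
3. p → q, w0
4. ¬□¬((p → q) → p), w0
5. ¬□¬□¬((p → q) → p), w0
6. q, w0
7. (p → q) → p, w1
8. p, w1
9. □¬((p → q) → p), w2
Accessibility: w0Rw1, w0Rw2

Satisfiable (open branch found)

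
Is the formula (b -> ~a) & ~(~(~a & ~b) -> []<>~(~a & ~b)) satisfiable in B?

1. (b -> ~a) & ~(~(~a & ~b) -> []<>~(~a & ~b)), w0
2. b -> ~a, w0   [&-rule on 1]
3. ~(~(~a & ~b) -> []<>~(~a & ~b)), w0   [&-rule on 1]
4. ~(~a & ~b), w0   [~->-rule on 3]
5. ~[]<>~(~a & ~b), w0   [~->-rule on 3]
6. ~a, w0   [->-rule on 2 (branches; this branch)]
7. b, w0   [~&-rule on 4 (branches; this branch)]
8. ~<>~(~a & ~b), w1   [~[]-rule on 5: fresh world w1, w0Rw1]
9. ~a & ~b, w0   [~<>-rule on 8 via w1Rw0]
10. ~b, w0   [&-rule on 9]
Accessibility: w0Rw0, w0Rw1, w1Rw0, w1Rw1
Branch closes: b and ~b both at w0.
Every branch closes; the branch above is one of them.

Unsatisfiable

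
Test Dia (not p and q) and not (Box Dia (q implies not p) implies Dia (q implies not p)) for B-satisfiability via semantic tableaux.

1. Dia (not p and q) and not (Box Dia (q implies not p) implies Dia (q implies not p)), 0
2. Dia (not p and q), 0
3. not (Box Dia (q implies not p) implies Dia (q implies not p)), 0
4. Box Dia (q implies not p), 0
5. not Dia (q implies not p), 0
6. Dia (q implies not p), 0
7. not (q implies not p), 0
8. q, 0
9. p, 0
10. not p and q, 1
11. not p, 1
12. q, 1
13. Dia (q implies not p), 1
14. not (q implies not p), 1
15. p, 1
Accessibility: 0R0, 0R1, 1R0, 1R1
Branch closes: p and not p both at 1.
Every branch closes; the branch above is one of them.

Unsatisfiable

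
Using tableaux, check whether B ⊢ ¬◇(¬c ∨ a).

Tableau for the negation ◇(¬c ∨ a):
1. ◇(¬c ∨ a), 0
2. ¬c ∨ a, 1   [◇-rule on 1: fresh world 1, 0R1]
3. a, 1   [∨-rule on 2 (branches; this branch)]
Accessibility: 0R0, 0R1, 1R0, 1R1
The negation has an open branch (countermodel exists).

No, not valid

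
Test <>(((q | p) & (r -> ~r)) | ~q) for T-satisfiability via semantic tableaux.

Yes, satisfiable

1. <>(((q | p) & (r -> ~r)) | ~q), u
2. ((q | p) & (r -> ~r)) | ~q, v
3. ~q, v
Accessibility: uRu, uRv, vRv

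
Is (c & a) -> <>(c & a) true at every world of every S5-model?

Tableau for the negation ~((c & a) -> <>(c & a)):
1. ~((c & a) -> <>(c & a)), 0
2. c & a, 0
3. ~<>(c & a), 0
4. c, 0
5. a, 0
6. ~(c & a), 0
7. ~a, 0
Accessibility: 0R0
Branch closes: a and ~a both at 0.
Every branch of the negation's tableau closes; the branch above is one of them.

Valid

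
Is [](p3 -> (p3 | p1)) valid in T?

Tableau for the negation ~[](p3 -> (p3 | p1)):
1. ~[](p3 -> (p3 | p1)), 0
2. ~(p3 -> (p3 | p1)), 1
3. p3, 1
4. ~(p3 | p1), 1
5. ~p3, 1
6. ~p1, 1
Accessibility: 0R0, 0R1, 1R1
Branch closes: p3 and ~p3 both at 1.
Every branch of the negation's tableau closes; the branch above is one of them.

Valid in T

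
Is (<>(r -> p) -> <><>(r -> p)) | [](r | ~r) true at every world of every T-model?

Valid

Tableau for the negation ~((<>(r -> p) -> <><>(r -> p)) | [](r | ~r)):
1. ~((<>(r -> p) -> <><>(r -> p)) | [](r | ~r)), w0
2. ~(<>(r -> p) -> <><>(r -> p)), w0
3. ~[](r | ~r), w0
4. <>(r -> p), w0
5. ~<><>(r -> p), w0
6. ~<>(r -> p), w0
7. ~(r -> p), w0
8. r, w0
9. ~p, w0
10. ~(r | ~r), w1
11. ~r, w1
12. r, w1
Accessibility: w0Rw0, w0Rw1, w1Rw1
Branch closes: r and ~r both at w1.
All branches of the negation close; one closing branch shown above.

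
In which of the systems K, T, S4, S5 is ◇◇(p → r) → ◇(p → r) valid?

S4-tableau for the negation ¬(◇◇(p → r) → ◇(p → r)):
1. ¬(◇◇(p → r) → ◇(p → r)), 0
2. ◇◇(p → r), 0
3. ¬◇(p → r), 0
4. ¬(p → r), 0
5. p, 0
6. ¬r, 0
7. ◇(p → r), 1
8. ¬(p → r), 1
9. p, 1
10. ¬r, 1
11. p → r, 2
12. ¬(p → r), 2
13. p, 2
14. ¬r, 2
15. r, 2
Accessibility: 0R0, 0R1, 0R2, 1R1, 1R2, 2R2
Branch closes: r and ¬r both at 2.
Every branch closes (one shown): valid in S4, hence also in S5 (every theorem of S4 is a theorem of S5).
T-tableau for the negation ¬(◇◇(p → r) → ◇(p → r)):
1. ¬(◇◇(p → r) → ◇(p → r)), 0
2. ◇◇(p → r), 0
3. ¬◇(p → r), 0
4. ¬(p → r), 0
5. p, 0
6. ¬r, 0
7. ◇(p → r), 1
8. ¬(p → r), 1
9. p, 1
10. ¬r, 1
11. p → r, 2
12. r, 2
Accessibility: 0R0, 0R1, 1R1, 1R2, 2R2
Complete open branch: countermodel on a T-frame, so not valid in T, nor in K (the same frame is also a K-frame).

S4, S5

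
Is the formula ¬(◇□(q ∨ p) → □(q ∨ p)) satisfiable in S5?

1. ¬(◇□(q ∨ p) → □(q ∨ p)), 0
2. ◇□(q ∨ p), 0
3. ¬□(q ∨ p), 0
4. □(q ∨ p), 1
5. q ∨ p, 0
6. q ∨ p, 1
7. p, 0
8. p, 1
9. ¬(q ∨ p), 2
10. ¬q, 2
11. ¬p, 2
12. q ∨ p, 2
13. p, 2
Accessibility: 0R0, 0R1, 0R2, 1R0, 1R1, 1R2, 2R0, 2R1, 2R2
Branch closes: p and ¬p both at 2.
Every branch closes; the branch above is one of them.

No, unsatisfiable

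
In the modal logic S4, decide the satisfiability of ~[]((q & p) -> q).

No, unsatisfiable

1. ~[]((q & p) -> q), u
2. ~((q & p) -> q), v   [~[]-rule on 1: fresh world v, uRv]
3. q & p, v   [~->-rule on 2]
4. ~q, v   [~->-rule on 2]
5. q, v   [&-rule on 3]
6. p, v   [&-rule on 3]
Accessibility: uRu, uRv, vRv
Branch closes: q and ~q both at v.
(One branch shown.) All branches close.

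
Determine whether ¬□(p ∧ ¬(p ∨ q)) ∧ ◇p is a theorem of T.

Tableau for the negation ¬(¬□(p ∧ ¬(p ∨ q)) ∧ ◇p):
1. ¬(¬□(p ∧ ¬(p ∨ q)) ∧ ◇p), 0
2. ¬◇p, 0   [¬∧-rule on 1 (branches; this branch)]
3. ¬p, 0   [¬◇-rule on 2 via 0R0]
Accessibility: 0R0
The negation has an open branch (countermodel exists).

Not valid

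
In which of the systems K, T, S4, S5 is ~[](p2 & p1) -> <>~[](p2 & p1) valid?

T-tableau for the negation ~(~[](p2 & p1) -> <>~[](p2 & p1)):
1. ~(~[](p2 & p1) -> <>~[](p2 & p1)), u
2. ~[](p2 & p1), u
3. ~<>~[](p2 & p1), u
4. [](p2 & p1), u
5. p2 & p1, u
6. p2, u
7. p1, u
8. ~(p2 & p1), v
9. [](p2 & p1), v
10. p2 & p1, v
11. p2, v
12. p1, v
13. ~p1, v
Accessibility: uRu, uRv, vRv
Branch closes: p1 and ~p1 both at v.
Every branch closes (one shown): valid in T, hence also in S4, S5 (every theorem of T is a theorem of S4 and S5).
K-tableau for the negation ~(~[](p2 & p1) -> <>~[](p2 & p1)):
1. ~(~[](p2 & p1) -> <>~[](p2 & p1)), u
2. ~[](p2 & p1), u
3. ~<>~[](p2 & p1), u
4. ~(p2 & p1), v
5. [](p2 & p1), v
6. ~p1, v
Accessibility: uRv
Complete open branch: countermodel on a K-frame, so not valid in K.

T, S4, S5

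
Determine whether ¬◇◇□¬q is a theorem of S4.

Tableau for the negation ◇◇□¬q:
1. ◇◇□¬q, u
2. ◇□¬q, v   [◇-rule on 1: fresh world v, uRv]
3. □¬q, w   [◇-rule on 2: fresh world w, vRw]
4. ¬q, w   [□-rule on 3 via wRw]
Accessibility: uRu, uRv, uRw, vRv, vRw, wRw
The negation has an open branch (countermodel exists).

No, not valid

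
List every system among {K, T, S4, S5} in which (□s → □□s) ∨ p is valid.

S4-tableau for the negation ¬((□s → □□s) ∨ p):
1. ¬((□s → □□s) ∨ p), w0
2. ¬(□s → □□s), w0   [¬∨-rule on 1]
3. ¬p, w0   [¬∨-rule on 1]
4. □s, w0   [¬→-rule on 2]
5. ¬□□s, w0   [¬→-rule on 2]
6. s, w0   [□-rule on 4 via w0Rw0]
7. ¬□s, w1   [¬□-rule on 5: fresh world w1, w0Rw1]
8. s, w1   [□-rule on 4 via w0Rw1]
9. ¬s, w2   [¬□-rule on 7: fresh world w2, w1Rw2]
10. s, w2   [□-rule on 4 via w0Rw2]
Accessibility: w0Rw0, w0Rw1, w0Rw2, w1Rw1, w1Rw2, w2Rw2
Branch closes: s and ¬s both at w2.
Every branch closes (one shown): valid in S4, hence also in S5 (every theorem of S4 is a theorem of S5).
T-tableau for the negation ¬((□s → □□s) ∨ p):
1. ¬((□s → □□s) ∨ p), w0
2. ¬(□s → □□s), w0   [¬∨-rule on 1]
3. ¬p, w0   [¬∨-rule on 1]
4. □s, w0   [¬→-rule on 2]
5. ¬□□s, w0   [¬→-rule on 2]
6. s, w0   [□-rule on 4 via w0Rw0]
7. ¬□s, w1   [¬□-rule on 5: fresh world w1, w0Rw1]
8. s, w1   [□-rule on 4 via w0Rw1]
9. ¬s, w2   [¬□-rule on 7: fresh world w2, w1Rw2]
Accessibility: w0Rw0, w0Rw1, w1Rw1, w1Rw2, w2Rw2
Complete open branch: countermodel on a T-frame, so not valid in T, nor in K (the same frame is also a K-frame).

S4, S5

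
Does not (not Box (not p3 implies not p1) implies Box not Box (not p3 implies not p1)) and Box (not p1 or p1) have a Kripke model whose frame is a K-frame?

1. not (not Box (not p3 implies not p1) implies Box not Box (not p3 implies not p1)) and Box (not p1 or p1), w0
2. not (not Box (not p3 implies not p1) implies Box not Box (not p3 implies not p1)), w0
3. Box (not p1 or p1), w0
4. not Box (not p3 implies not p1), w0
5. not Box not Box (not p3 implies not p1), w0
6. not (not p3 implies not p1), w1
7. not p3, w1
8. p1, w1
9. not p1 or p1, w1
10. Box (not p3 implies not p1), w2
11. not p1 or p1, w2
12. p1, w2
Accessibility: w0Rw1, w0Rw2

Yes, satisfiable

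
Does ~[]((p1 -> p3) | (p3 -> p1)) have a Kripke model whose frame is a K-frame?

1. ~[]((p1 -> p3) | (p3 -> p1)), w0
2. ~((p1 -> p3) | (p3 -> p1)), w1   [~[]-rule on 1: fresh world w1, w0Rw1]
3. ~(p1 -> p3), w1   [~|-rule on 2]
4. ~(p3 -> p1), w1   [~|-rule on 2]
5. p1, w1   [~->-rule on 3]
6. ~p3, w1   [~->-rule on 3]
7. p3, w1   [~->-rule on 4]
8. ~p1, w1   [~->-rule on 4]
Accessibility: w0Rw1
Branch closes: p3 and ~p3 both at w1.
All branches of the tableau close; one closing branch shown above.

Unsatisfiable (every branch closes)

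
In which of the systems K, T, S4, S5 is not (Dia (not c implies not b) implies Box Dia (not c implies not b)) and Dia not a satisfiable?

K, T, S4

S4-tableau for the formula:
1. not (Dia (not c implies not b) implies Box Dia (not c implies not b)) and Dia not a, u
2. not (Dia (not c implies not b) implies Box Dia (not c implies not b)), u   [and-rule on 1]
3. Dia not a, u   [and-rule on 1]
4. Dia (not c implies not b), u   [neg-implies-rule on 2]
5. not Box Dia (not c implies not b), u   [neg-implies-rule on 2]
6. not a, v   [Dia-rule on 3: fresh world v, uRv]
7. not c implies not b, w   [Dia-rule on 4: fresh world w, uRw]
8. not b, w   [implies-rule on 7 (branches; this branch)]
9. not Dia (not c implies not b), x   [neg-Box-rule on 5: fresh world x, uRx]
10. not (not c implies not b), x   [neg-Dia-rule on 9 via xRx]
11. not c, x   [neg-implies-rule on 10]
12. b, x   [neg-implies-rule on 10]
Accessibility: uRu, uRv, uRw, uRx, vRv, wRw, xRx
Complete open branch: satisfiable in S4, hence also in K, T (this S4-model is also a K-model and a T-model).
S5-tableau for the formula:
1. not (Dia (not c implies not b) implies Box Dia (not c implies not b)) and Dia not a, u
2. not (Dia (not c implies not b) implies Box Dia (not c implies not b)), u   [and-rule on 1]
3. Dia not a, u   [and-rule on 1]
4. Dia (not c implies not b), u   [neg-implies-rule on 2]
5. not Box Dia (not c implies not b), u   [neg-implies-rule on 2]
6. not a, v   [Dia-rule on 3: fresh world v, uRv]
7. not c implies not b, w   [Dia-rule on 4: fresh world w, uRw]
8. not b, w   [implies-rule on 7 (branches; this branch)]
9. not Dia (not c implies not b), x   [neg-Box-rule on 5: fresh world x, uRx]
10. not (not c implies not b), u   [neg-Dia-rule on 9 via xRu]
11. not c, u   [neg-implies-rule on 10]
12. b, u   [neg-implies-rule on 10]
13. not (not c implies not b), v   [neg-Dia-rule on 9 via xRv]
14. not c, v   [neg-implies-rule on 13]
15. b, v   [neg-implies-rule on 13]
16. not (not c implies not b), w   [neg-Dia-rule on 9 via xRw]
17. not c, w   [neg-implies-rule on 16]
18. b, w   [neg-implies-rule on 16]
Accessibility: uRu, uRv, uRw, uRx, vRu, vRv, vRw, vRx, wRu, wRv, wRw, wRx, xRu, xRv, xRw, xRx
Branch closes: b and not b both at w.
Every branch closes (one shown): unsatisfiable in S5.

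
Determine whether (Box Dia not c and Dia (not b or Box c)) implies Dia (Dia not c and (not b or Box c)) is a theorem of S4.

Tableau for the negation not ((Box Dia not c and Dia (not b or Box c)) implies Dia (Dia not c and (not b or Box c))):
1. not ((Box Dia not c and Dia (not b or Box c)) implies Dia (Dia not c and (not b or Box c))), w0
2. Box Dia not c and Dia (not b or Box c), w0   [neg-implies-rule on 1]
3. not Dia (Dia not c and (not b or Box c)), w0   [neg-implies-rule on 1]
4. Box Dia not c, w0   [and-rule on 2]
5. Dia (not b or Box c), w0   [and-rule on 2]
6. not (Dia not c and (not b or Box c)), w0   [neg-Dia-rule on 3 via w0Rw0]
7. Dia not c, w0   [Box-rule on 4 via w0Rw0]
8. not (not b or Box c), w0   [neg-and-rule on 6 (branches; this branch)]
9. b, w0   [neg-or-rule on 8]
10. not Box c, w0   [neg-or-rule on 8]
11. not b or Box c, w1   [Dia-rule on 5: fresh world w1, w0Rw1]
12. not (Dia not c and (not b or Box c)), w1   [neg-Dia-rule on 3 via w0Rw1]
13. Dia not c, w1   [Box-rule on 4 via w0Rw1]
14. Box c, w1   [or-rule on 11 (branches; this branch)]
15. c, w1   [Box-rule on 14 via w1Rw1]
16. not (not b or Box c), w1   [neg-and-rule on 12 (branches; this branch)]
17. b, w1   [neg-or-rule on 16]
18. not Box c, w1   [neg-or-rule on 16]
19. not c, w2   [Dia-rule on 7: fresh world w2, w0Rw2]
20. not (Dia not c and (not b or Box c)), w2   [neg-Dia-rule on 3 via w0Rw2]
21. Dia not c, w2   [Box-rule on 4 via w0Rw2]
22. not (not b or Box c), w2   [neg-and-rule on 20 (branches; this branch)]
23. b, w2   [neg-or-rule on 22]
24. not Box c, w2   [neg-or-rule on 22]
25. not c, w3   [neg-Box-rule on 10: fresh world w3, w0Rw3]
26. not (Dia not c and (not b or Box c)), w3   [neg-Dia-rule on 3 via w0Rw3]
27. Dia not c, w3   [Box-rule on 4 via w0Rw3]
28. not (not b or Box c), w3   [neg-and-rule on 26 (branches; this branch)]
29. b, w3   [neg-or-rule on 28]
30. not Box c, w3   [neg-or-rule on 28]
31. not c, w4   [Dia-rule on 13: fresh world w4, w1Rw4]
32. not (Dia not c and (not b or Box c)), w4   [neg-Dia-rule on 3 via w0Rw4]
33. Dia not c, w4   [Box-rule on 4 via w0Rw4]
34. c, w4   [Box-rule on 14 via w1Rw4]
Accessibility: w0Rw0, w0Rw1, w0Rw2, w0Rw3, w0Rw4, w1Rw1, w1Rw4, w2Rw2, w3Rw3, w4Rw4
Branch closes: c and not c both at w4.
Every branch of the negation's tableau closes; the branch above is one of them.

Valid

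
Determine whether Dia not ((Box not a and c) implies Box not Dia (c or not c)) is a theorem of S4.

No, not valid

Tableau for the negation not Dia not ((Box not a and c) implies Box not Dia (c or not c)):
1. not Dia not ((Box not a and c) implies Box not Dia (c or not c)), 0
2. (Box not a and c) implies Box not Dia (c or not c), 0
3. not (Box not a and c), 0
4. not c, 0
Accessibility: 0R0
The negation has an open branch (countermodel exists).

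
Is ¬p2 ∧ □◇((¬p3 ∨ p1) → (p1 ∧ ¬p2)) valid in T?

Tableau for the negation ¬(¬p2 ∧ □◇((¬p3 ∨ p1) → (p1 ∧ ¬p2))):
1. ¬(¬p2 ∧ □◇((¬p3 ∨ p1) → (p1 ∧ ¬p2))), w0
2. ¬□◇((¬p3 ∨ p1) → (p1 ∧ ¬p2)), w0
3. ¬◇((¬p3 ∨ p1) → (p1 ∧ ¬p2)), w1
4. ¬((¬p3 ∨ p1) → (p1 ∧ ¬p2)), w1
5. ¬p3 ∨ p1, w1
6. ¬(p1 ∧ ¬p2), w1
7. p1, w1
8. p2, w1
Accessibility: w0Rw0, w0Rw1, w1Rw1
The negation has an open branch (countermodel exists).

No, not valid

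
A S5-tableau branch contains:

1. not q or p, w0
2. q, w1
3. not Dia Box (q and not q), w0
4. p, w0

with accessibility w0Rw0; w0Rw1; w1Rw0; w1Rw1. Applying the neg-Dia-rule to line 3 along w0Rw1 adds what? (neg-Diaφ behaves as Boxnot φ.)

neg-Diaφ behaves as Boxnot φ: propagate the negated body to each accessible world.

not Box (q and not q), w1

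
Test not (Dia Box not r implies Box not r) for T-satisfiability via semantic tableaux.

Satisfiable

1. not (Dia Box not r implies Box not r), 0
2. Dia Box not r, 0
3. not Box not r, 0
4. Box not r, 1
5. not r, 1
6. r, 2
Accessibility: 0R0, 0R1, 0R2, 1R1, 2R2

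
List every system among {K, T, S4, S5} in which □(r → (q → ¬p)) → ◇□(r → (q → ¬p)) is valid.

T, S4, S5

K-tableau for the negation ¬(□(r → (q → ¬p)) → ◇□(r → (q → ¬p))):
1. ¬(□(r → (q → ¬p)) → ◇□(r → (q → ¬p))), 0
2. □(r → (q → ¬p)), 0
3. ¬◇□(r → (q → ¬p)), 0
Complete open branch: countermodel on a K-frame, so not valid in K.
T-tableau for the negation ¬(□(r → (q → ¬p)) → ◇□(r → (q → ¬p))):
1. ¬(□(r → (q → ¬p)) → ◇□(r → (q → ¬p))), 0
2. □(r → (q → ¬p)), 0
3. ¬◇□(r → (q → ¬p)), 0
4. r → (q → ¬p), 0
5. ¬□(r → (q → ¬p)), 0
6. q → ¬p, 0
7. ¬p, 0
8. ¬(r → (q → ¬p)), 1
9. r, 1
10. ¬(q → ¬p), 1
11. q, 1
12. p, 1
13. r → (q → ¬p), 1
14. ¬□(r → (q → ¬p)), 1
15. q → ¬p, 1
16. ¬p, 1
Accessibility: 0R0, 0R1, 1R1
Branch closes: p and ¬p both at 1.
Every branch closes (one shown): valid in T, hence also in S4, S5 (every theorem of T is a theorem of S4 and S5).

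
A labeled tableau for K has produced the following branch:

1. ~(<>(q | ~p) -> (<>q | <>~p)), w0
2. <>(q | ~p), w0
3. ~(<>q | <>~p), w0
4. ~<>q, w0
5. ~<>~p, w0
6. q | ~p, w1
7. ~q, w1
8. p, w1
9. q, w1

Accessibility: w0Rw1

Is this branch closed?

Yes, closed

Both q and ~q appear at w1.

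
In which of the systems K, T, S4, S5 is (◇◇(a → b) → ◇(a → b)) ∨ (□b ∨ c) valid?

T-tableau for the negation ¬((◇◇(a → b) → ◇(a → b)) ∨ (□b ∨ c)):
1. ¬((◇◇(a → b) → ◇(a → b)) ∨ (□b ∨ c)), u
2. ¬(◇◇(a → b) → ◇(a → b)), u
3. ¬(□b ∨ c), u
4. ◇◇(a → b), u
5. ¬◇(a → b), u
6. ¬□b, u
7. ¬c, u
8. ¬(a → b), u
9. a, u
10. ¬b, u
11. ◇(a → b), v
12. ¬(a → b), v
13. a, v
14. ¬b, v
15. ¬b, w
16. ¬(a → b), w
17. a, w
18. a → b, x
19. b, x
Accessibility: uRu, uRv, uRw, vRv, vRx, wRw, xRx
Complete open branch: countermodel on a T-frame, so not valid in T, nor in K (the same frame is also a K-frame).
S4-tableau for the negation ¬((◇◇(a → b) → ◇(a → b)) ∨ (□b ∨ c)):
1. ¬((◇◇(a → b) → ◇(a → b)) ∨ (□b ∨ c)), u
2. ¬(◇◇(a → b) → ◇(a → b)), u
3. ¬(□b ∨ c), u
4. ◇◇(a → b), u
5. ¬◇(a → b), u
6. ¬□b, u
7. ¬c, u
8. ¬(a → b), u
9. a, u
10. ¬b, u
11. ◇(a → b), v
12. ¬(a → b), v
13. a, v
14. ¬b, v
15. ¬b, w
16. ¬(a → b), w
17. a, w
18. a → b, x
19. ¬(a → b), x
20. a, x
21. ¬b, x
22. b, x
Accessibility: uRu, uRv, uRw, uRx, vRv, vRx, wRw, xRx
Branch closes: b and ¬b both at x.
Every branch closes (one shown): valid in S4, hence also in S5 (every theorem of S4 is a theorem of S5).

S4, S5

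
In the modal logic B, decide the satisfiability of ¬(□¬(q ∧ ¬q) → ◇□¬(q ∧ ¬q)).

1. ¬(□¬(q ∧ ¬q) → ◇□¬(q ∧ ¬q)), u
2. □¬(q ∧ ¬q), u
3. ¬◇□¬(q ∧ ¬q), u
4. ¬(q ∧ ¬q), u
5. ¬□¬(q ∧ ¬q), u
6. q, u
7. q ∧ ¬q, v
8. q, v
9. ¬q, v
Accessibility: uRu, uRv, vRu, vRv
Branch closes: q and ¬q both at v.
(One branch shown.) All branches close.

Unsatisfiable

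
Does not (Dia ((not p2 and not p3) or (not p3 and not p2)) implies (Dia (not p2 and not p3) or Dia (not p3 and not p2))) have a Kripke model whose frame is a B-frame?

Unsatisfiable (every branch closes)

1. not (Dia ((not p2 and not p3) or (not p3 and not p2)) implies (Dia (not p2 and not p3) or Dia (not p3 and not p2))), w0
2. Dia ((not p2 and not p3) or (not p3 and not p2)), w0
3. not (Dia (not p2 and not p3) or Dia (not p3 and not p2)), w0
4. not Dia (not p2 and not p3), w0
5. not Dia (not p3 and not p2), w0
6. not (not p2 and not p3), w0
7. not (not p3 and not p2), w0
8. p3, w0
9. p2, w0
10. (not p2 and not p3) or (not p3 and not p2), w1
11. not (not p2 and not p3), w1
12. not (not p3 and not p2), w1
13. not p3 and not p2, w1
14. not p3, w1
15. not p2, w1
16. p3, w1
Accessibility: w0Rw0, w0Rw1, w1Rw0, w1Rw1
Branch closes: p3 and not p3 both at w1.
All branches of the tableau close; one closing branch shown above.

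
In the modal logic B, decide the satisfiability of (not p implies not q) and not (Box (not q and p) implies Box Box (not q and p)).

1. (not p implies not q) and not (Box (not q and p) implies Box Box (not q and p)), w0
2. not p implies not q, w0
3. not (Box (not q and p) implies Box Box (not q and p)), w0
4. Box (not q and p), w0
5. not Box Box (not q and p), w0
6. not q and p, w0
7. not q, w0
8. p, w0
9. not Box (not q and p), w1
10. not q and p, w1
11. not q, w1
12. p, w1
13. not (not q and p), w2
14. not p, w2
Accessibility: w0Rw0, w0Rw1, w1Rw0, w1Rw1, w1Rw2, w2Rw1, w2Rw2

Satisfiable (open branch found)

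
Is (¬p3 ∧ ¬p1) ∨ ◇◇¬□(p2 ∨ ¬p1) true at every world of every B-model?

Invalid (countermodel exists)

Tableau for the negation ¬((¬p3 ∧ ¬p1) ∨ ◇◇¬□(p2 ∨ ¬p1)):
1. ¬((¬p3 ∧ ¬p1) ∨ ◇◇¬□(p2 ∨ ¬p1)), w0
2. ¬(¬p3 ∧ ¬p1), w0
3. ¬◇◇¬□(p2 ∨ ¬p1), w0
4. ¬◇¬□(p2 ∨ ¬p1), w0
5. □(p2 ∨ ¬p1), w0
6. p2 ∨ ¬p1, w0
7. p1, w0
8. p2, w0
Accessibility: w0Rw0
The negation has an open branch (countermodel exists).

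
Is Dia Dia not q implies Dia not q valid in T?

Invalid (countermodel exists)

Tableau for the negation not (Dia Dia not q implies Dia not q):
1. not (Dia Dia not q implies Dia not q), u
2. Dia Dia not q, u
3. not Dia not q, u
4. q, u
5. Dia not q, v
6. q, v
7. not q, w
Accessibility: uRu, uRv, vRv, vRw, wRw
The negation has an open branch (countermodel exists).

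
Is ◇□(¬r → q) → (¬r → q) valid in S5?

Valid

Tableau for the negation ¬(◇□(¬r → q) → (¬r → q)):
1. ¬(◇□(¬r → q) → (¬r → q)), w0
2. ◇□(¬r → q), w0   [¬→-rule on 1]
3. ¬(¬r → q), w0   [¬→-rule on 1]
4. ¬r, w0   [¬→-rule on 3]
5. ¬q, w0   [¬→-rule on 3]
6. □(¬r → q), w1   [◇-rule on 2: fresh world w1, w0Rw1]
7. ¬r → q, w0   [□-rule on 6 via w1Rw0]
8. ¬r → q, w1   [□-rule on 6 via w1Rw1]
9. q, w0   [→-rule on 7 (branches; this branch)]
Accessibility: w0Rw0, w0Rw1, w1Rw0, w1Rw1
Branch closes: q and ¬q both at w0.
Every branch of the negation's tableau closes; the branch above is one of them.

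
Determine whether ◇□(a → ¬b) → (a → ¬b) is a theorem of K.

No, not valid

Tableau for the negation ¬(◇□(a → ¬b) → (a → ¬b)):
1. ¬(◇□(a → ¬b) → (a → ¬b)), u
2. ◇□(a → ¬b), u
3. ¬(a → ¬b), u
4. a, u
5. b, u
6. □(a → ¬b), v
Accessibility: uRv
The negation has an open branch (countermodel exists).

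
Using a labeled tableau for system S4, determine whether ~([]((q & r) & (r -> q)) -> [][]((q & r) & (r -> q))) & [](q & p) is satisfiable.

1. ~([]((q & r) & (r -> q)) -> [][]((q & r) & (r -> q))) & [](q & p), u
2. ~([]((q & r) & (r -> q)) -> [][]((q & r) & (r -> q))), u   [&-rule on 1]
3. [](q & p), u   [&-rule on 1]
4. []((q & r) & (r -> q)), u   [~->-rule on 2]
5. ~[][]((q & r) & (r -> q)), u   [~->-rule on 2]
6. q & p, u   [[]-rule on 3 via uRu]
7. q, u   [&-rule on 6]
8. p, u   [&-rule on 6]
9. (q & r) & (r -> q), u   [[]-rule on 4 via uRu]
10. q & r, u   [&-rule on 9]
11. r -> q, u   [&-rule on 9]
12. r, u   [&-rule on 10]
13. ~[]((q & r) & (r -> q)), v   [~[]-rule on 5: fresh world v, uRv]
14. q & p, v   [[]-rule on 3 via uRv]
15. q, v   [&-rule on 14]
16. p, v   [&-rule on 14]
17. (q & r) & (r -> q), v   [[]-rule on 4 via uRv]
18. q & r, v   [&-rule on 17]
19. r -> q, v   [&-rule on 17]
20. r, v   [&-rule on 18]
21. ~((q & r) & (r -> q)), w   [~[]-rule on 13: fresh world w, vRw]
22. q & p, w   [[]-rule on 3 via uRw]
23. q, w   [&-rule on 22]
24. p, w   [&-rule on 22]
25. (q & r) & (r -> q), w   [[]-rule on 4 via uRw]
26. q & r, w   [&-rule on 25]
27. r -> q, w   [&-rule on 25]
28. r, w   [&-rule on 26]
29. ~(q & r), w   [~&-rule on 21 (branches; this branch)]
30. ~r, w   [~&-rule on 29 (branches; this branch)]
Accessibility: uRu, uRv, uRw, vRv, vRw, wRw
Branch closes: r and ~r both at w.
All branches of the tableau close; one closing branch shown above.

No, unsatisfiable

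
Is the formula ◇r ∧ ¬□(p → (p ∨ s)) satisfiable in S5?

1. ◇r ∧ ¬□(p → (p ∨ s)), 0
2. ◇r, 0   [∧-rule on 1]
3. ¬□(p → (p ∨ s)), 0   [∧-rule on 1]
4. r, 1   [◇-rule on 2: fresh world 1, 0R1]
5. ¬(p → (p ∨ s)), 2   [¬□-rule on 3: fresh world 2, 0R2]
6. p, 2   [¬→-rule on 5]
7. ¬(p ∨ s), 2   [¬→-rule on 5]
8. ¬p, 2   [¬∨-rule on 7]
9. ¬s, 2   [¬∨-rule on 7]
Accessibility: 0R0, 0R1, 0R2, 1R0, 1R1, 1R2, 2R0, 2R1, 2R2
Branch closes: p and ¬p both at 2.
All branches of the tableau close; one closing branch shown above.

Unsatisfiable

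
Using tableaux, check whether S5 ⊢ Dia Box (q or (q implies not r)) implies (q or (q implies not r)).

Tableau for the negation not (Dia Box (q or (q implies not r)) implies (q or (q implies not r))):
1. not (Dia Box (q or (q implies not r)) implies (q or (q implies not r))), u
2. Dia Box (q or (q implies not r)), u   [neg-implies-rule on 1]
3. not (q or (q implies not r)), u   [neg-implies-rule on 1]
4. not q, u   [neg-or-rule on 3]
5. not (q implies not r), u   [neg-or-rule on 3]
6. q, u   [neg-implies-rule on 5]
7. r, u   [neg-implies-rule on 5]
Accessibility: uRu
Branch closes: q and not q both at u.
All branches of the negation close; one closing branch shown above.

Yes, valid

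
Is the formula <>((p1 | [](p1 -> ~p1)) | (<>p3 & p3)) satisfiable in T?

1. <>((p1 | [](p1 -> ~p1)) | (<>p3 & p3)), 0
2. (p1 | [](p1 -> ~p1)) | (<>p3 & p3), 1   [<>-rule on 1: fresh world 1, 0R1]
3. <>p3 & p3, 1   [|-rule on 2 (branches; this branch)]
4. <>p3, 1   [&-rule on 3]
5. p3, 1   [&-rule on 3]
6. p3, 2   [<>-rule on 4: fresh world 2, 1R2]
Accessibility: 0R0, 0R1, 1R1, 1R2, 2R2

Satisfiable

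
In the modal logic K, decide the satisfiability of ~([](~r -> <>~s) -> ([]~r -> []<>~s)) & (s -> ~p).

Unsatisfiable

1. ~([](~r -> <>~s) -> ([]~r -> []<>~s)) & (s -> ~p), w0
2. ~([](~r -> <>~s) -> ([]~r -> []<>~s)), w0
3. s -> ~p, w0
4. [](~r -> <>~s), w0
5. ~([]~r -> []<>~s), w0
6. []~r, w0
7. ~[]<>~s, w0
8. ~p, w0
9. ~<>~s, w1
10. ~r -> <>~s, w1
11. ~r, w1
12. <>~s, w1
13. ~s, w2
14. s, w2
Accessibility: w0Rw1, w1Rw2
Branch closes: s and ~s both at w2.
Every branch closes; the branch above is one of them.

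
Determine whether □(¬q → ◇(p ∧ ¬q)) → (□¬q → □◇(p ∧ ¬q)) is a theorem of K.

Valid

Tableau for the negation ¬(□(¬q → ◇(p ∧ ¬q)) → (□¬q → □◇(p ∧ ¬q))):
1. ¬(□(¬q → ◇(p ∧ ¬q)) → (□¬q → □◇(p ∧ ¬q))), w0
2. □(¬q → ◇(p ∧ ¬q)), w0   [¬→-rule on 1]
3. ¬(□¬q → □◇(p ∧ ¬q)), w0   [¬→-rule on 1]
4. □¬q, w0   [¬→-rule on 3]
5. ¬□◇(p ∧ ¬q), w0   [¬→-rule on 3]
6. ¬◇(p ∧ ¬q), w1   [¬□-rule on 5: fresh world w1, w0Rw1]
7. ¬q → ◇(p ∧ ¬q), w1   [□-rule on 2 via w0Rw1]
8. ¬q, w1   [□-rule on 4 via w0Rw1]
9. ◇(p ∧ ¬q), w1   [→-rule on 7 (branches; this branch)]
10. p ∧ ¬q, w2   [◇-rule on 9: fresh world w2, w1Rw2]
11. p, w2   [∧-rule on 10]
12. ¬q, w2   [∧-rule on 10]
13. ¬(p ∧ ¬q), w2   [¬◇-rule on 6 via w1Rw2]
14. q, w2   [¬∧-rule on 13 (branches; this branch)]
Accessibility: w0Rw1, w1Rw2
Branch closes: q and ¬q both at w2.
All branches of the negation close; one closing branch shown above.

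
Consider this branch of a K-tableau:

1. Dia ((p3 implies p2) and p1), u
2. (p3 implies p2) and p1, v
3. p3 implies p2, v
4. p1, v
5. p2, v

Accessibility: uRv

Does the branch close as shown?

Not closed

No world carries both an atom and its negation.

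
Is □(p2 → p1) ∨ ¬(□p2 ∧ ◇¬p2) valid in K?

Tableau for the negation ¬(□(p2 → p1) ∨ ¬(□p2 ∧ ◇¬p2)):
1. ¬(□(p2 → p1) ∨ ¬(□p2 ∧ ◇¬p2)), u
2. ¬□(p2 → p1), u   [¬∨-rule on 1]
3. □p2 ∧ ◇¬p2, u   [¬∨-rule on 1]
4. □p2, u   [∧-rule on 3]
5. ◇¬p2, u   [∧-rule on 3]
6. ¬(p2 → p1), v   [¬□-rule on 2: fresh world v, uRv]
7. p2, v   [¬→-rule on 6]
8. ¬p1, v   [¬→-rule on 6]
9. ¬p2, w   [◇-rule on 5: fresh world w, uRw]
10. p2, w   [□-rule on 4 via uRw]
Accessibility: uRv, uRw
Branch closes: p2 and ¬p2 both at w.
All branches of the negation close; one closing branch shown above.

Valid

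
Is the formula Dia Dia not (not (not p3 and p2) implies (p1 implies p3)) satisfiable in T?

1. Dia Dia not (not (not p3 and p2) implies (p1 implies p3)), w0
2. Dia not (not (not p3 and p2) implies (p1 implies p3)), w1   [Dia-rule on 1: fresh world w1, w0Rw1]
3. not (not (not p3 and p2) implies (p1 implies p3)), w2   [Dia-rule on 2: fresh world w2, w1Rw2]
4. not (not p3 and p2), w2   [neg-implies-rule on 3]
5. not (p1 implies p3), w2   [neg-implies-rule on 3]
6. p1, w2   [neg-implies-rule on 5]
7. not p3, w2   [neg-implies-rule on 5]
8. not p2, w2   [neg-and-rule on 4 (branches; this branch)]
Accessibility: w0Rw0, w0Rw1, w1Rw1, w1Rw2, w2Rw2

Satisfiable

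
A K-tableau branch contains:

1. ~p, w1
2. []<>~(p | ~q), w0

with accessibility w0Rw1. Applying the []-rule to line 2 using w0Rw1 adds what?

<>~(p | ~q), w1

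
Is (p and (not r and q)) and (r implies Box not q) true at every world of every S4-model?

Tableau for the negation not ((p and (not r and q)) and (r implies Box not q)):
1. not ((p and (not r and q)) and (r implies Box not q)), 0
2. not (r implies Box not q), 0   [neg-and-rule on 1 (branches; this branch)]
3. r, 0   [neg-implies-rule on 2]
4. not Box not q, 0   [neg-implies-rule on 2]
5. q, 1   [neg-Box-rule on 4: fresh world 1, 0R1]
Accessibility: 0R0, 0R1, 1R1
The negation has an open branch (countermodel exists).

No, not valid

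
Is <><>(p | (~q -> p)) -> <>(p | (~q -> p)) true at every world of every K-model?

Tableau for the negation ~(<><>(p | (~q -> p)) -> <>(p | (~q -> p))):
1. ~(<><>(p | (~q -> p)) -> <>(p | (~q -> p))), u
2. <><>(p | (~q -> p)), u
3. ~<>(p | (~q -> p)), u
4. <>(p | (~q -> p)), v
5. ~(p | (~q -> p)), v
6. ~p, v
7. ~(~q -> p), v
8. ~q, v
9. p | (~q -> p), w
10. ~q -> p, w
11. p, w
Accessibility: uRv, vRw
The negation has an open branch (countermodel exists).

Invalid (countermodel exists)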